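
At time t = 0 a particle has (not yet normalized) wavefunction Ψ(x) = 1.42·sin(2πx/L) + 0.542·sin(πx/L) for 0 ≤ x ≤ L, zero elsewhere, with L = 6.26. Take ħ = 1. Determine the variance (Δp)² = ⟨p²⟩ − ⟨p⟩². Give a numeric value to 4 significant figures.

0.9113

Compute ⟨p⟩ and ⟨p²⟩ separately; (Δp)² = ⟨p²⟩ − ⟨p⟩².
d²/dx² sin(jπx/L) = −(jπ/L)²·sin(jπx/L); on 0 ≤ x ≤ L, ∫sin²(jπx/L) dx = L/2 and ∫sin(jπx/L)·sin(lπx/L) dx = 0 for j ≠ l, so only diagonal terms survive in ∫|Ψ|² and ∫Ψ·Ψ″; ∫Ψ·Ψ′ dx = [Ψ²/2] between the walls = 0.
Normalization: ∫|Ψ|² dx = 7.2308.
⟨p⟩ = 0.0000 and ⟨p²⟩ = 0.91134.
(Δp)² = 0.91134 − (0.0000)² = 0.91134.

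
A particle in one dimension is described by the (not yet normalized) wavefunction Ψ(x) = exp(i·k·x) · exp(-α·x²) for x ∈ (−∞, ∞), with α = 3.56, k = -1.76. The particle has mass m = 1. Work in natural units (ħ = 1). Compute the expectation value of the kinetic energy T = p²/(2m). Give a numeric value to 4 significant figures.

T = −(ħ²/2m) d²/dx², so ⟨T⟩ = −(ħ²/2m) ∫ Ψ*·Ψ'' dx / ∫|Ψ|² dx; with m = 1.
Gaussian moments: ∫x^(2j)·e^(−2αx²) dx = (2j−1)!!/(4α)^j · √(π/(2α)), odd powers integrate to 0; here √(π/(2α)) = 0.66426. Derivatives: Ψ′ = (ik − 2αx)·Ψ, Ψ″ = ((ik − 2αx)² − 2α)·Ψ; the odd-in-x pieces drop out.
State is unnormalized: ∫|Ψ|² dx = 0.66426, and ∫Ψ*·(−ħ²/2m · Ψ'') dx = 2.2112, so ⟨T⟩ = 2.2112 / 0.66426.
⟨T⟩ = 3.3288.

3.329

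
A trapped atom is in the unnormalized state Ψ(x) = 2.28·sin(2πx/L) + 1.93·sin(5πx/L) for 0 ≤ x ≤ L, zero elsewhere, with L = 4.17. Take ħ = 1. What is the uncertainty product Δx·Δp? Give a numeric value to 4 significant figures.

Δx = √(⟨x²⟩−⟨x⟩²), Δp = √(⟨p²⟩−⟨p⟩²).
On 0 ≤ x ≤ L (j ≠ l): ∫sin²(jπx/L) dx = L/2, ∫sin(jπx/L)·sin(lπx/L) dx = 0; diagonal moments ∫x·sin²(jπx/L) dx = L²/4, ∫x²·sin²(jπx/L) dx = L³·(1/6 − 1/(4j²π²)); cross terms ∫x·sin(jπx/L)·sin(lπx/L) dx = 0 for j + l even and −4jlL²/(π²(j² − l²)²) for j + l odd, ∫x²·sin(jπx/L)·sin(lπx/L) dx = (−1)^(j+l)·4jlL³/(π²(j² − l²)²); higher powers the same way via product-to-sum and parts. d²/dx² sin(jπx/L) = −(jπ/L)²·sin(jπx/L); on 0 ≤ x ≤ L, ∫sin²(jπx/L) dx = L/2 and ∫sin(jπx/L)·sin(lπx/L) dx = 0 for j ≠ l, so only diagonal terms survive in ∫|Ψ|² and ∫Ψ·Ψ″; ∫Ψ·Ψ′ dx = [Ψ²/2] between the walls = 0.
Normalization: ∫|Ψ|² dx = 18.605.
⟨x⟩ = 2.0094, ⟨x²⟩ = 5.3381 ⇒ Δx = 1.1403.
⟨p⟩ = 0.0000, ⟨p²⟩ = 7.2458 ⇒ Δp = 2.6918.
Δx·Δp = 3.0695.

3.070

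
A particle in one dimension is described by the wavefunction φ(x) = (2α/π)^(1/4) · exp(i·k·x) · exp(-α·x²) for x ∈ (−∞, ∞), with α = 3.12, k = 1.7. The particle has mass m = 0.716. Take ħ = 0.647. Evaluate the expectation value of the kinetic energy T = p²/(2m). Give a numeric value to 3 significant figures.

1.76

T = −(ħ²/2m) d²/dx², so ⟨T⟩ = −(ħ²/2m) ∫ φ*·φ'' dx; with m = 0.716.
Gaussian moments: ∫x^(2j)·e^(−2αx²) dx = (2j−1)!!/(4α)^j · √(π/(2α)), odd powers integrate to 0; here √(π/(2α)) = 0.70955. Derivatives: φ′ = (ik − 2αx)·φ, φ″ = ((ik − 2αx)² − 2α)·φ; the odd-in-x pieces drop out.
⟨T⟩ = 1.7569.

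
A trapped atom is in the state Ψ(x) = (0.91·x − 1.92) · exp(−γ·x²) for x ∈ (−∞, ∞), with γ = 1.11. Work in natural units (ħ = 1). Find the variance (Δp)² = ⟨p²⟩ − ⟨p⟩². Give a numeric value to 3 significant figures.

1.22

Compute ⟨p⟩ and ⟨p²⟩ separately; (Δp)² = ⟨p²⟩ − ⟨p⟩².
Expand each integrand as polynomial × e^(−2γx²) and use ∫x^(2j)·e^(−2γx²) dx = (2j−1)!!/(4γ)^j · √(π/(2γ)), odd powers → 0; here √(π/(2γ)) = 1.1896. Differentiate with the product rule, d/dx e^(−γx²) = −2γx·e^(−γx²).
Normalization: ∫|Ψ|² dx = 4.6072.
⟨p⟩ = 0.0000 and ⟨p²⟩ = 1.2169.
(Δp)² = 1.2169 − (0.0000)² = 1.2169.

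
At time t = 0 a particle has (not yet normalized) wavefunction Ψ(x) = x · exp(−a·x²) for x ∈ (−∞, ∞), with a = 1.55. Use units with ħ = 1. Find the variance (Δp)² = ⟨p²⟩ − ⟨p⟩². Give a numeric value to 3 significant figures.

Compute ⟨p⟩ and ⟨p²⟩ separately; (Δp)² = ⟨p²⟩ − ⟨p⟩².
Expand each integrand as polynomial × e^(−2ax²) and use ∫x^(2j)·e^(−2ax²) dx = (2j−1)!!/(4a)^j · √(π/(2a)), odd powers → 0; here √(π/(2a)) = 1.0067. Differentiate with the product rule, d/dx e^(−ax²) = −2ax·e^(−ax²).
Normalization: ∫|Ψ|² dx = 0.16237.
⟨p⟩ = 0.0000 and ⟨p²⟩ = 4.6500.
(Δp)² = 4.6500 − (0.0000)² = 4.6500.

4.65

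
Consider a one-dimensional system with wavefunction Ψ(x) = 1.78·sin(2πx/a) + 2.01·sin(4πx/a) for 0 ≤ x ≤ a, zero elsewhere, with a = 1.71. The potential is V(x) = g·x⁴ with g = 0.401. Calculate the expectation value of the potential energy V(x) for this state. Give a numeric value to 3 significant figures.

⟨V⟩ = ∫ V(x)·|Ψ|² dx / ∫|Ψ|² dx.
On 0 ≤ x ≤ a (j ≠ l): ∫sin²(jπx/a) dx = a/2, ∫sin(jπx/a)·sin(lπx/a) dx = 0; diagonal moments ∫x·sin²(jπx/a) dx = a²/4, ∫x²·sin²(jπx/a) dx = a³·(1/6 − 1/(4j²π²)); cross terms ∫x·sin(jπx/a)·sin(lπx/a) dx = 0 for j + l even and −4jla²/(π²(j² − l²)²) for j + l odd, ∫x²·sin(jπx/a)·sin(lπx/a) dx = (−1)^(j+l)·4jla³/(π²(j² − l²)²); higher powers the same way via product-to-sum and parts.
State is unnormalized: ∫|Ψ|² dx = 6.1633, and ∫Ψ*·V(x)·Ψ dx = 5.4960, so ⟨V⟩ = 5.4960 / 6.1633.
⟨V⟩ = 0.89173.

0.892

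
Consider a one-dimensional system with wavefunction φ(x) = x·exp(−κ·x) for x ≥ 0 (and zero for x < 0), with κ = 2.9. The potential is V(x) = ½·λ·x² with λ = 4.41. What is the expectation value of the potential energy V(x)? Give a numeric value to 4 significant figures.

⟨V⟩ = ∫ V(x)·|φ|² dx / ∫|φ|² dx.
Every integrand reduces to terms xʲ·e^(−2κx) on [0, ∞); use ∫₀^∞ xʲ·e^(−2κx) dx = j!/(2κ)^(j+1).
State is unnormalized: ∫|φ|² dx = 0.010251, and ∫φ*·V(x)·φ dx = 0.0080627, so ⟨V⟩ = 0.0080627 / 0.010251.
⟨V⟩ = 0.78656.

0.7866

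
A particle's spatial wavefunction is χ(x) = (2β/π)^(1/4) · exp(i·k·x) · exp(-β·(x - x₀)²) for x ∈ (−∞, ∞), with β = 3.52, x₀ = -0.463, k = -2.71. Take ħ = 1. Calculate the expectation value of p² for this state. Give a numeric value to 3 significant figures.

p² χ = −ħ² d²χ/dx²; ⟨p²⟩ = −ħ² ∫ χ*·χ'' dx.
Gaussian moments (u = x − x₀): ∫u^(2j)·e^(−2βu²) du = (2j−1)!!/(4β)^j · √(π/(2β)), odd powers integrate to 0; here √(π/(2β)) = 0.66802. Derivatives: χ′ = (ik − 2βu)·χ, χ″ = ((ik − 2βu)² − 2β)·χ; the odd-in-u pieces drop out.
⟨p²⟩ = 10.864.

10.9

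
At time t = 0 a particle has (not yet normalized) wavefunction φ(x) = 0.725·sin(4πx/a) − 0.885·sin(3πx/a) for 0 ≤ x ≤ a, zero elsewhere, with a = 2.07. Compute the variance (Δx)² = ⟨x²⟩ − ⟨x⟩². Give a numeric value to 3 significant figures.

0.175

Compute ⟨x⟩ and ⟨x²⟩ separately, then (Δx)² = ⟨x²⟩ − ⟨x⟩².
On 0 ≤ x ≤ a (j ≠ l): ∫sin²(jπx/a) dx = a/2, ∫sin(jπx/a)·sin(lπx/a) dx = 0; diagonal moments ∫x·sin²(jπx/a) dx = a²/4, ∫x²·sin²(jπx/a) dx = a³·(1/6 − 1/(4j²π²)); cross terms ∫x·sin(jπx/a)·sin(lπx/a) dx = 0 for j + l even and −4jla²/(π²(j² − l²)²) for j + l odd, ∫x²·sin(jπx/a)·sin(lπx/a) dx = (−1)^(j+l)·4jla³/(π²(j² − l²)²); higher powers the same way via product-to-sum and parts.
Normalization: ∫|φ|² dx = 1.3547.
⟨x⟩ = 1.4379 and ⟨x²⟩ = 2.2424.
(Δx)² = 2.2424 − (1.4379)² = 0.17489.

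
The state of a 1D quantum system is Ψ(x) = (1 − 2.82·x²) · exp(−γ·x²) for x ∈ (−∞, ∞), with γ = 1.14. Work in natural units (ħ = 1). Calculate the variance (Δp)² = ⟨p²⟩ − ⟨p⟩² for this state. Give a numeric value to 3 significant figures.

Compute ⟨p⟩ and ⟨p²⟩ separately; (Δp)² = ⟨p²⟩ − ⟨p⟩².
Expand each integrand as polynomial × e^(−2γx²) and use ∫x^(2j)·e^(−2γx²) dx = (2j−1)!!/(4γ)^j · √(π/(2γ)), odd powers → 0; here √(π/(2γ)) = 1.1738. Differentiate with the product rule, d/dx e^(−γx²) = −2γx·e^(−γx²).
Normalization: ∫|Ψ|² dx = 1.0688.
⟨p⟩ = 0.0000 and ⟨p²⟩ = 6.1526.
(Δp)² = 6.1526 − (0.0000)² = 6.1526.

6.15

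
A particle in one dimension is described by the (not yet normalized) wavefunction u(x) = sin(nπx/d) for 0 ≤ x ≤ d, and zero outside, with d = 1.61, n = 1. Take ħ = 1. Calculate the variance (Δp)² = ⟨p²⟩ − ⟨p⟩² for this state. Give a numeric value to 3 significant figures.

Compute ⟨p⟩ and ⟨p²⟩ separately; (Δp)² = ⟨p²⟩ − ⟨p⟩².
d/dx sin(nπx/d) = (nπ/d)·cos(nπx/d) and d²/dx² sin(nπx/d) = −(nπ/d)²·sin(nπx/d); on 0 ≤ x ≤ d, ∫sin²(nπx/d) dx = d/2 and ∫sin(nπx/d)·cos(nπx/d) dx = 0.
Normalization: ∫|u|² dx = 0.80500.
⟨p⟩ = 0.0000 and ⟨p²⟩ = 3.8076.
(Δp)² = 3.8076 − (0.0000)² = 3.8076.

3.81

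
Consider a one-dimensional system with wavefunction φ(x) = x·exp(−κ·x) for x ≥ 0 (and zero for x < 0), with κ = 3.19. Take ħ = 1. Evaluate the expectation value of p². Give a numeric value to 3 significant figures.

10.2

p² φ = −ħ² d²φ/dx²; ⟨p²⟩ = −ħ² ∫ φ*·φ'' dx / ∫|φ|² dx.
Differentiate x·exp(−κ·x) with the product rule; every integrand then reduces to terms xʲ·e^(−2κx) on [0, ∞), with ∫₀^∞ xʲ·e^(−2κx) dx = j!/(2κ)^(j+1).
State is unnormalized: ∫|φ|² dx = 0.0077014, and ∫φ*·(−ħ² φ'') dx = 0.078370, so ⟨p²⟩ = 0.078370 / 0.0077014.
⟨p²⟩ = 10.176.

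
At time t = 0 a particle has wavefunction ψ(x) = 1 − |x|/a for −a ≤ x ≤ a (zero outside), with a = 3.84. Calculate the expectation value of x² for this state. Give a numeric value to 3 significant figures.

1.47

⟨x²⟩ = ∫ x²·|ψ|² dx / ∫|ψ|² dx (integrals over the domain).
ψ is even, so ∫ over [−a, a] = 2∫₀ᵃ with ψ = 1 − x/a there: ∫₀ᵃ (1 − x/a)² dx = a/3, ∫₀ᵃ x²(1 − x/a)² dx = a³/30, ∫₀ᵃ x⁴(1 − x/a)² dx = a⁵/105.
State is unnormalized: ∫|ψ|² dx = 2.5600, and ∫ψ*·x²·ψ dx = 3.7749, so ⟨x²⟩ = 3.7749 / 2.5600.
⟨x²⟩ = 1.4746.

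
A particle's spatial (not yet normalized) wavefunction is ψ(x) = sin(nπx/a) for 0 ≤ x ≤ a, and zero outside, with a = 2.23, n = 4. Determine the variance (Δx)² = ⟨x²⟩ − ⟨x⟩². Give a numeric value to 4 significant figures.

0.3987

Compute ⟨x⟩ and ⟨x²⟩ separately, then (Δx)² = ⟨x²⟩ − ⟨x⟩².
With sin²θ = (1 − cos2θ)/2 on 0 ≤ x ≤ a: ∫sin²(nπx/a) dx = a/2, ∫x·sin²(nπx/a) dx = a²/4, ∫x²·sin²(nπx/a) dx = a³·(1/6 − 1/(4n²π²)); higher powers xᵏ the same way, integrating xᵏ·cos(2nπx/a) by parts.
Normalization: ∫|ψ|² dx = 1.1150.
⟨x⟩ = 1.1150 and ⟨x²⟩ = 1.6419.
(Δx)² = 1.6419 − (1.1150)² = 0.39866.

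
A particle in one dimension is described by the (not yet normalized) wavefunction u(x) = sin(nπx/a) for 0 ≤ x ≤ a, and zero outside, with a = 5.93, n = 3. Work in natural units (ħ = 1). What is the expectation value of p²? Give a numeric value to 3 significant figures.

2.53

p² u = −ħ² d²u/dx²; ⟨p²⟩ = −ħ² ∫ u*·u'' dx / ∫|u|² dx.
d/dx sin(nπx/a) = (nπ/a)·cos(nπx/a) and d²/dx² sin(nπx/a) = −(nπ/a)²·sin(nπx/a); on 0 ≤ x ≤ a, ∫sin²(nπx/a) dx = a/2 and ∫sin(nπx/a)·cos(nπx/a) dx = 0.
State is unnormalized: ∫|u|² dx = 2.9650, and ∫u*·(−ħ² u'') dx = 7.4896, so ⟨p²⟩ = 7.4896 / 2.9650.
⟨p²⟩ = 2.5260.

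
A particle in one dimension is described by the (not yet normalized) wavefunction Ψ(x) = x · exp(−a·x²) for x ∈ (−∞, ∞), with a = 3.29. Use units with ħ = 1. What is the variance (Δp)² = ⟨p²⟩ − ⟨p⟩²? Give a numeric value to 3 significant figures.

9.87

Compute ⟨p⟩ and ⟨p²⟩ separately; (Δp)² = ⟨p²⟩ − ⟨p⟩².
Expand each integrand as polynomial × e^(−2ax²) and use ∫x^(2j)·e^(−2ax²) dx = (2j−1)!!/(4a)^j · √(π/(2a)), odd powers → 0; here √(π/(2a)) = 0.69097. Differentiate with the product rule, d/dx e^(−ax²) = −2ax·e^(−ax²).
Normalization: ∫|Ψ|² dx = 0.052506.
⟨p⟩ = 0.0000 and ⟨p²⟩ = 9.8700.
(Δp)² = 9.8700 − (0.0000)² = 9.8700.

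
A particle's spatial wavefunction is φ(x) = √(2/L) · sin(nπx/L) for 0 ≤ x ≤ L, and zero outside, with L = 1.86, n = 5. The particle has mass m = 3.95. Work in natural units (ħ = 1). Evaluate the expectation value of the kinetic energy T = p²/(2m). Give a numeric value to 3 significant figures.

T = −(ħ²/2m) d²/dx², so ⟨T⟩ = −(ħ²/2m) ∫ φ*·φ'' dx; with m = 3.95.
d/dx sin(nπx/L) = (nπ/L)·cos(nπx/L) and d²/dx² sin(nπx/L) = −(nπ/L)²·sin(nπx/L); on 0 ≤ x ≤ L, ∫sin²(nπx/L) dx = L/2 and ∫sin(nπx/L)·cos(nπx/L) dx = 0.
⟨T⟩ = 9.0279.

9.03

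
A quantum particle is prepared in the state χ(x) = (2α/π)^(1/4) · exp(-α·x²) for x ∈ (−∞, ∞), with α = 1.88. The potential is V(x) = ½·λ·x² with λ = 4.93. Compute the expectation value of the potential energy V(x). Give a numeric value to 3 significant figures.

⟨V⟩ = ∫ V(x)·|χ|² dx.
Gaussian moments: ∫x^(2j)·e^(−2αx²) dx = (2j−1)!!/(4α)^j · √(π/(2α)), odd powers integrate to 0; here √(π/(2α)) = 0.91407.
⟨V⟩ = 0.32779.

0.328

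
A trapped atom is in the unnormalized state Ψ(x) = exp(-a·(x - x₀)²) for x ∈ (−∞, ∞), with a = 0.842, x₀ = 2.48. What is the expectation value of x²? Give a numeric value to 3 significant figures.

⟨x²⟩ = ∫ x²·|Ψ|² dx / ∫|Ψ|² dx (integrals over the domain).
Gaussian moments (u = x − x₀): ∫u^(2j)·e^(−2au²) du = (2j−1)!!/(4a)^j · √(π/(2a)), odd powers integrate to 0; here √(π/(2a)) = 1.3659.
State is unnormalized: ∫|Ψ|² dx = 1.3659, and ∫Ψ*·x²·Ψ dx = 8.8061, so ⟨x²⟩ = 8.8061 / 1.3659.
⟨x²⟩ = 6.4473.

6.45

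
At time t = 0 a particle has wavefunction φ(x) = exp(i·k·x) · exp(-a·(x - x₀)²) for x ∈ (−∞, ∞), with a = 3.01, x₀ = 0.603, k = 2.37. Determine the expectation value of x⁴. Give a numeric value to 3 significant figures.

⟨x⁴⟩ = ∫ x⁴·|φ|² dx / ∫|φ|² dx (integrals over the domain).
Gaussian moments (u = x − x₀): ∫u^(2j)·e^(−2au²) du = (2j−1)!!/(4a)^j · √(π/(2a)), odd powers integrate to 0; here √(π/(2a)) = 0.72240.
State is unnormalized: ∫|φ|² dx = 0.72240, and ∫φ*·x⁴·φ dx = 0.24136, so ⟨x⁴⟩ = 0.24136 / 0.72240.
⟨x⁴⟩ = 0.33411.

0.334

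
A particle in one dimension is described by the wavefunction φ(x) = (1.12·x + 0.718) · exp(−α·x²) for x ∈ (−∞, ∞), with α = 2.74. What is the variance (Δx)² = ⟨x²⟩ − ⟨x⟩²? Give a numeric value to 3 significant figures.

0.0701

Compute ⟨x⟩ and ⟨x²⟩ separately, then (Δx)² = ⟨x²⟩ − ⟨x⟩².
Expand each integrand as polynomial × e^(−2αx²) and use ∫x^(2j)·e^(−2αx²) dx = (2j−1)!!/(4α)^j · √(π/(2α)), odd powers → 0; here √(π/(2α)) = 0.75715.
Normalization: ∫|φ|² dx = 0.47699.
⟨x⟩ = 0.23294 and ⟨x²⟩ = 0.12439.
(Δx)² = 0.12439 − (0.23294)² = 0.070134.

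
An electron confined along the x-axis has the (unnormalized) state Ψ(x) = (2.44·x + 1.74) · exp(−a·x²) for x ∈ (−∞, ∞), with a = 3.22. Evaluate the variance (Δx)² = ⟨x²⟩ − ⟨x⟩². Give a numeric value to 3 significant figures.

0.0625

Compute ⟨x⟩ and ⟨x²⟩ separately, then (Δx)² = ⟨x²⟩ − ⟨x⟩².
Expand each integrand as polynomial × e^(−2ax²) and use ∫x^(2j)·e^(−2ax²) dx = (2j−1)!!/(4a)^j · √(π/(2a)), odd powers → 0; here √(π/(2a)) = 0.69844.
Normalization: ∫|Ψ|² dx = 2.4375.
⟨x⟩ = 0.18891 and ⟨x²⟩ = 0.098207.
(Δx)² = 0.098207 − (0.18891)² = 0.062521.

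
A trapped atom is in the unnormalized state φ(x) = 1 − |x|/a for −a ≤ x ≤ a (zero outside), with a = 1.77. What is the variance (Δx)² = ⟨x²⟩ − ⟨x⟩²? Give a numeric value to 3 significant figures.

Compute ⟨x⟩ and ⟨x²⟩ separately, then (Δx)² = ⟨x²⟩ − ⟨x⟩².
φ is even, so ∫ over [−a, a] = 2∫₀ᵃ with φ = 1 − x/a there: ∫₀ᵃ (1 − x/a)² dx = a/3, ∫₀ᵃ x²(1 − x/a)² dx = a³/30, ∫₀ᵃ x⁴(1 − x/a)² dx = a⁵/105.
Normalization: ∫|φ|² dx = 1.1800.
⟨x⟩ = 0.0000 and ⟨x²⟩ = 0.31329.
(Δx)² = 0.31329 − (0.0000)² = 0.31329.

0.313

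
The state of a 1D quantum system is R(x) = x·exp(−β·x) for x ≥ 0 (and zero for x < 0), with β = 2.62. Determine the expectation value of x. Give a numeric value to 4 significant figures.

0.5725

⟨x⟩ = ∫ x·|R|² dx / ∫|R|² dx (integrals over the domain).
Every integrand reduces to terms xʲ·e^(−2βx) on [0, ∞); use ∫₀^∞ xʲ·e^(−2βx) dx = j!/(2β)^(j+1).
State is unnormalized: ∫|R|² dx = 0.013901, and ∫R*·x·R dx = 0.0079584, so ⟨x⟩ = 0.0079584 / 0.013901.
⟨x⟩ = 0.57252.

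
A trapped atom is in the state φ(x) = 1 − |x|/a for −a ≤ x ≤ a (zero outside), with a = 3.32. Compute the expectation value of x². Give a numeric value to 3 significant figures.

1.10

⟨x²⟩ = ∫ x²·|φ|² dx / ∫|φ|² dx (integrals over the domain).
φ is even, so ∫ over [−a, a] = 2∫₀ᵃ with φ = 1 − x/a there: ∫₀ᵃ (1 − x/a)² dx = a/3, ∫₀ᵃ x²(1 − x/a)² dx = a³/30, ∫₀ᵃ x⁴(1 − x/a)² dx = a⁵/105.
State is unnormalized: ∫|φ|² dx = 2.2133, and ∫φ*·x²·φ dx = 2.4396, so ⟨x²⟩ = 2.4396 / 2.2133.
⟨x²⟩ = 1.1022.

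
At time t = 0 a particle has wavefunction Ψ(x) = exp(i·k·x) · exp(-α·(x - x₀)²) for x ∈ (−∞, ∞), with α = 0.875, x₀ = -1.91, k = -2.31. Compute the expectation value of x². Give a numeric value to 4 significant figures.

⟨x²⟩ = ∫ x²·|Ψ|² dx / ∫|Ψ|² dx (integrals over the domain).
Gaussian moments (u = x − x₀): ∫u^(2j)·e^(−2αu²) du = (2j−1)!!/(4α)^j · √(π/(2α)), odd powers integrate to 0; here √(π/(2α)) = 1.3398.
State is unnormalized: ∫|Ψ|² dx = 1.3398, and ∫Ψ*·x²·Ψ dx = 5.2707, so ⟨x²⟩ = 5.2707 / 1.3398.
⟨x²⟩ = 3.9338.

3.934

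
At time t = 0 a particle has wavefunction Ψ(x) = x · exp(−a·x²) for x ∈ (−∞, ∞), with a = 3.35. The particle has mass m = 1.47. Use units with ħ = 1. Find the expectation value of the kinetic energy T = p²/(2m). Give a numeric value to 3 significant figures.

T = −(ħ²/2m) d²/dx², so ⟨T⟩ = −(ħ²/2m) ∫ Ψ*·Ψ'' dx / ∫|Ψ|² dx; with m = 1.47.
Expand each integrand as polynomial × e^(−2ax²) and use ∫x^(2j)·e^(−2ax²) dx = (2j−1)!!/(4a)^j · √(π/(2a)), odd powers → 0; here √(π/(2a)) = 0.68476. Differentiate with the product rule, d/dx e^(−ax²) = −2ax·e^(−ax²).
State is unnormalized: ∫|Ψ|² dx = 0.051101, and ∫Ψ*·(−ħ²/2m · Ψ'') dx = 0.17468, so ⟨T⟩ = 0.17468 / 0.051101.
⟨T⟩ = 3.4184.

3.42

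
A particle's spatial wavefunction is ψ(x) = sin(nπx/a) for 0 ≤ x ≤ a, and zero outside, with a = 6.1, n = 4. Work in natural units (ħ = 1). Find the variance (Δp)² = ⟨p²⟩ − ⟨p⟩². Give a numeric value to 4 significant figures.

Compute ⟨p⟩ and ⟨p²⟩ separately; (Δp)² = ⟨p²⟩ − ⟨p⟩².
d/dx sin(nπx/a) = (nπ/a)·cos(nπx/a) and d²/dx² sin(nπx/a) = −(nπ/a)²·sin(nπx/a); on 0 ≤ x ≤ a, ∫sin²(nπx/a) dx = a/2 and ∫sin(nπx/a)·cos(nπx/a) dx = 0.
Normalization: ∫|ψ|² dx = 3.0500.
⟨p⟩ = 0.0000 and ⟨p²⟩ = 4.2439.
(Δp)² = 4.2439 − (0.0000)² = 4.2439.

4.244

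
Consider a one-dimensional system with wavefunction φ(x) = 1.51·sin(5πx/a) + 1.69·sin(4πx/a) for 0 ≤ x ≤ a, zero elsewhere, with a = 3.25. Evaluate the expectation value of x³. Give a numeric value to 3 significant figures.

2.41

⟨x³⟩ = ∫ x³·|φ|² dx / ∫|φ|² dx (integrals over the domain).
On 0 ≤ x ≤ a (j ≠ l): ∫sin²(jπx/a) dx = a/2, ∫sin(jπx/a)·sin(lπx/a) dx = 0; diagonal moments ∫x·sin²(jπx/a) dx = a²/4, ∫x²·sin²(jπx/a) dx = a³·(1/6 − 1/(4j²π²)); cross terms ∫x·sin(jπx/a)·sin(lπx/a) dx = 0 for j + l even and −4jla²/(π²(j² − l²)²) for j + l odd, ∫x²·sin(jπx/a)·sin(lπx/a) dx = (−1)^(j+l)·4jla³/(π²(j² − l²)²); higher powers the same way via product-to-sum and parts.
State is unnormalized: ∫|φ|² dx = 8.3463, and ∫φ*·x³·φ dx = 20.081, so ⟨x³⟩ = 20.081 / 8.3463.
⟨x³⟩ = 2.4060.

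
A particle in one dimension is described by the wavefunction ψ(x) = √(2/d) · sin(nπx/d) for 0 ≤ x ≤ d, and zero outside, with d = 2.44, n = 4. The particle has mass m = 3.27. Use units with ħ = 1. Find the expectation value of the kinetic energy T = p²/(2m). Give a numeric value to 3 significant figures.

T = −(ħ²/2m) d²/dx², so ⟨T⟩ = −(ħ²/2m) ∫ ψ*·ψ'' dx; with m = 3.27.
d/dx sin(nπx/d) = (nπ/d)·cos(nπx/d) and d²/dx² sin(nπx/d) = −(nπ/d)²·sin(nπx/d); on 0 ≤ x ≤ d, ∫sin²(nπx/d) dx = d/2 and ∫sin(nπx/d)·cos(nπx/d) dx = 0.
⟨T⟩ = 4.0557.

4.06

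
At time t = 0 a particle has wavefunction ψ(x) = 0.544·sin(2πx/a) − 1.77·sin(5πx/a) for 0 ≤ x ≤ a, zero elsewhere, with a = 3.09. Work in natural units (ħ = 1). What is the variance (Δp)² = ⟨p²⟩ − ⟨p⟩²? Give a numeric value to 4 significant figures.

23.97

Compute ⟨p⟩ and ⟨p²⟩ separately; (Δp)² = ⟨p²⟩ − ⟨p⟩².
d²/dx² sin(jπx/a) = −(jπ/a)²·sin(jπx/a); on 0 ≤ x ≤ a, ∫sin²(jπx/a) dx = a/2 and ∫sin(jπx/a)·sin(lπx/a) dx = 0 for j ≠ l, so only diagonal terms survive in ∫|ψ|² and ∫ψ·ψ″; ∫ψ·ψ′ dx = [ψ²/2] between the walls = 0.
Normalization: ∫|ψ|² dx = 5.2976.
⟨p⟩ = 0.0000 and ⟨p²⟩ = 23.968.
(Δp)² = 23.968 − (0.0000)² = 23.968.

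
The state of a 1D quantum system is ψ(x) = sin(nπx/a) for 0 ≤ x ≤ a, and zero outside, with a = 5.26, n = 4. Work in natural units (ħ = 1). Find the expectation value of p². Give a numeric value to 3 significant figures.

5.71

p² ψ = −ħ² d²ψ/dx²; ⟨p²⟩ = −ħ² ∫ ψ*·ψ'' dx / ∫|ψ|² dx.
d/dx sin(nπx/a) = (nπ/a)·cos(nπx/a) and d²/dx² sin(nπx/a) = −(nπ/a)²·sin(nπx/a); on 0 ≤ x ≤ a, ∫sin²(nπx/a) dx = a/2 and ∫sin(nπx/a)·cos(nπx/a) dx = 0.
State is unnormalized: ∫|ψ|² dx = 2.6300, and ∫ψ*·(−ħ² ψ'') dx = 15.011, so ⟨p²⟩ = 15.011 / 2.6300.
⟨p²⟩ = 5.7075.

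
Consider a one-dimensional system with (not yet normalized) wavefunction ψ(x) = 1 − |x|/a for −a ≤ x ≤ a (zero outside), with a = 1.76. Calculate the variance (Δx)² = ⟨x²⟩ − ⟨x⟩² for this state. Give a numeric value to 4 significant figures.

Compute ⟨x⟩ and ⟨x²⟩ separately, then (Δx)² = ⟨x²⟩ − ⟨x⟩².
ψ is even, so ∫ over [−a, a] = 2∫₀ᵃ with ψ = 1 − x/a there: ∫₀ᵃ (1 − x/a)² dx = a/3, ∫₀ᵃ x²(1 − x/a)² dx = a³/30, ∫₀ᵃ x⁴(1 − x/a)² dx = a⁵/105.
Normalization: ∫|ψ|² dx = 1.1733.
⟨x⟩ = 0.0000 and ⟨x²⟩ = 0.30976.
(Δx)² = 0.30976 − (0.0000)² = 0.30976.

0.3098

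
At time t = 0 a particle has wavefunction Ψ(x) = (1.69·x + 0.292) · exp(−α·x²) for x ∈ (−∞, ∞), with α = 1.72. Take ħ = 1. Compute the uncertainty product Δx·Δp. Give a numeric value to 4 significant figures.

Δx = √(⟨x²⟩−⟨x⟩²), Δp = √(⟨p²⟩−⟨p⟩²).
Expand each integrand as polynomial × e^(−2αx²) and use ∫x^(2j)·e^(−2αx²) dx = (2j−1)!!/(4α)^j · √(π/(2α)), odd powers → 0; here √(π/(2α)) = 0.95564. Differentiate with the product rule, d/dx e^(−αx²) = −2αx·e^(−αx²).
Normalization: ∫|Ψ|² dx = 0.47820.
⟨x⟩ = 0.28668, ⟨x²⟩ = 0.38651 ⇒ Δx = 0.55166.
⟨p⟩ = 0.0000, ⟨p²⟩ = 4.5738 ⇒ Δp = 2.1387.
Δx·Δp = 1.1798.

1.180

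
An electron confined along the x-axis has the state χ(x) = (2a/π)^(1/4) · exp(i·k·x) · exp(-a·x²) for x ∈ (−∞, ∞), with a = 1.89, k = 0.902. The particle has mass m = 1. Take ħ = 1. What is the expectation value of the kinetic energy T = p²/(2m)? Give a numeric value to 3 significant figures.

1.35

T = −(ħ²/2m) d²/dx², so ⟨T⟩ = −(ħ²/2m) ∫ χ*·χ'' dx; with m = 1.
Gaussian moments: ∫x^(2j)·e^(−2ax²) dx = (2j−1)!!/(4a)^j · √(π/(2a)), odd powers integrate to 0; here √(π/(2a)) = 0.91165. Derivatives: χ′ = (ik − 2ax)·χ, χ″ = ((ik − 2ax)² − 2a)·χ; the odd-in-x pieces drop out.
⟨T⟩ = 1.3518.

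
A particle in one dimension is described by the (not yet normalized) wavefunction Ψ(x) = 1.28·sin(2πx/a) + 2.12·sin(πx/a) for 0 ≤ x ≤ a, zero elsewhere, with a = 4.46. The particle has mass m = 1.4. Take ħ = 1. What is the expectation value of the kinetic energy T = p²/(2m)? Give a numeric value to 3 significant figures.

T = −(ħ²/2m) d²/dx², so ⟨T⟩ = −(ħ²/2m) ∫ Ψ*·Ψ'' dx / ∫|Ψ|² dx; with m = 1.4.
d²/dx² sin(jπx/a) = −(jπ/a)²·sin(jπx/a); on 0 ≤ x ≤ a, ∫sin²(jπx/a) dx = a/2 and ∫sin(jπx/a)·sin(lπx/a) dx = 0 for j ≠ l, so only diagonal terms survive in ∫|Ψ|² and ∫Ψ·Ψ″; ∫Ψ·Ψ′ dx = [Ψ²/2] between the walls = 0.
State is unnormalized: ∫|Ψ|² dx = 13.676, and ∫Ψ*·(−ħ²/2m · Ψ'') dx = 4.3658, so ⟨T⟩ = 4.3658 / 13.676.
⟨T⟩ = 0.31922.

0.319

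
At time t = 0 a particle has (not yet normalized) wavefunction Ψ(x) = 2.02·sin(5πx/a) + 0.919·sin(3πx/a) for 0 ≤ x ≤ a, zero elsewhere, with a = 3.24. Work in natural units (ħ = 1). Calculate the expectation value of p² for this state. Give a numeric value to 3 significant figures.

20.9

p² Ψ = −ħ² d²Ψ/dx²; ⟨p²⟩ = −ħ² ∫ Ψ*·Ψ'' dx / ∫|Ψ|² dx.
d²/dx² sin(jπx/a) = −(jπ/a)²·sin(jπx/a); on 0 ≤ x ≤ a, ∫sin²(jπx/a) dx = a/2 and ∫sin(jπx/a)·sin(lπx/a) dx = 0 for j ≠ l, so only diagonal terms survive in ∫|Ψ|² and ∫Ψ·Ψ″; ∫Ψ·Ψ′ dx = [Ψ²/2] between the walls = 0.
State is unnormalized: ∫|Ψ|² dx = 7.9784, and ∫Ψ*·(−ħ² Ψ'') dx = 166.95, so ⟨p²⟩ = 166.95 / 7.9784.
⟨p²⟩ = 20.925.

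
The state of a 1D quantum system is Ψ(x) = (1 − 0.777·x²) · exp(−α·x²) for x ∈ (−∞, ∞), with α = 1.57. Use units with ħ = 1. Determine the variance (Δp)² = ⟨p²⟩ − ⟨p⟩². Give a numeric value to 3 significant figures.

Compute ⟨p⟩ and ⟨p²⟩ separately; (Δp)² = ⟨p²⟩ − ⟨p⟩².
Expand each integrand as polynomial × e^(−2αx²) and use ∫x^(2j)·e^(−2αx²) dx = (2j−1)!!/(4α)^j · √(π/(2α)), odd powers → 0; here √(π/(2α)) = 1.0003. Differentiate with the product rule, d/dx e^(−αx²) = −2αx·e^(−αx²).
Normalization: ∫|Ψ|² dx = 0.79867.
⟨p⟩ = 0.0000 and ⟨p²⟩ = 2.6635.
(Δp)² = 2.6635 − (0.0000)² = 2.6635.

2.66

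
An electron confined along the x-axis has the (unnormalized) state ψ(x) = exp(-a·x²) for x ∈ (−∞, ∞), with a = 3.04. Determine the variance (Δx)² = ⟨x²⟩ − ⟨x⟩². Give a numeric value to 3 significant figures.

Compute ⟨x⟩ and ⟨x²⟩ separately, then (Δx)² = ⟨x²⟩ − ⟨x⟩².
Gaussian moments: ∫x^(2j)·e^(−2ax²) dx = (2j−1)!!/(4a)^j · √(π/(2a)), odd powers integrate to 0; here √(π/(2a)) = 0.71882.
Normalization: ∫|ψ|² dx = 0.71882.
⟨x⟩ = 0.0000 and ⟨x²⟩ = 0.082237.
(Δx)² = 0.082237 − (0.0000)² = 0.082237.

0.0822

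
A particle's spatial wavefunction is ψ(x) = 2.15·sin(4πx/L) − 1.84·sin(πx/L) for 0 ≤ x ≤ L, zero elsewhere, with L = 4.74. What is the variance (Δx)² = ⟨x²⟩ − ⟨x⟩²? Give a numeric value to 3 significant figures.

1.35

Compute ⟨x⟩ and ⟨x²⟩ separately, then (Δx)² = ⟨x²⟩ − ⟨x⟩².
On 0 ≤ x ≤ L (j ≠ l): ∫sin²(jπx/L) dx = L/2, ∫sin(jπx/L)·sin(lπx/L) dx = 0; diagonal moments ∫x·sin²(jπx/L) dx = L²/4, ∫x²·sin²(jπx/L) dx = L³·(1/6 − 1/(4j²π²)); cross terms ∫x·sin(jπx/L)·sin(lπx/L) dx = 0 for j + l even and −4jlL²/(π²(j² − l²)²) for j + l odd, ∫x²·sin(jπx/L)·sin(lπx/L) dx = (−1)^(j+l)·4jlL³/(π²(j² − l²)²); higher powers the same way via product-to-sum and parts.
Normalization: ∫|ψ|² dx = 18.979.
⟨x⟩ = 2.4375 and ⟨x²⟩ = 7.2868.
(Δx)² = 7.2868 − (2.4375)² = 1.3455.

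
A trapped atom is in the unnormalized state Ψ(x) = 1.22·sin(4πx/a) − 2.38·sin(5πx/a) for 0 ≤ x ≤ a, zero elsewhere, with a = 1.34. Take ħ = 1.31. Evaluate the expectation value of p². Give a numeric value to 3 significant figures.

p² Ψ = −ħ² d²Ψ/dx²; ⟨p²⟩ = −ħ² ∫ Ψ*·Ψ'' dx / ∫|Ψ|² dx.
d²/dx² sin(jπx/a) = −(jπ/a)²·sin(jπx/a); on 0 ≤ x ≤ a, ∫sin²(jπx/a) dx = a/2 and ∫sin(jπx/a)·sin(lπx/a) dx = 0 for j ≠ l, so only diagonal terms survive in ∫|Ψ|² and ∫Ψ·Ψ″; ∫Ψ·Ψ′ dx = [Ψ²/2] between the walls = 0.
State is unnormalized: ∫|Ψ|² dx = 4.7924, and ∫Ψ*·(−ħ² Ψ'') dx = 1045.5, so ⟨p²⟩ = 1045.5 / 4.7924.
⟨p²⟩ = 218.15.

218.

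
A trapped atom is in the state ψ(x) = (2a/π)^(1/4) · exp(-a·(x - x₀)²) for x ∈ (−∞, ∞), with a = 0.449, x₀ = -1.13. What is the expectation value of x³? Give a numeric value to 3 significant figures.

⟨x³⟩ = ∫ x³·|ψ|² dx (integrals over the domain).
Gaussian moments (u = x − x₀): ∫u^(2j)·e^(−2au²) du = (2j−1)!!/(4a)^j · √(π/(2a)), odd powers integrate to 0; here √(π/(2a)) = 1.8704.
⟨x³⟩ = -3.3304.

-3.33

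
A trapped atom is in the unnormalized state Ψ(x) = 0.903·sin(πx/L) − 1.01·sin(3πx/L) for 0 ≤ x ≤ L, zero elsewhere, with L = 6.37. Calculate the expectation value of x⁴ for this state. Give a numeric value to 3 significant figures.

156.

⟨x⁴⟩ = ∫ x⁴·|Ψ|² dx / ∫|Ψ|² dx (integrals over the domain).
On 0 ≤ x ≤ L (j ≠ l): ∫sin²(jπx/L) dx = L/2, ∫sin(jπx/L)·sin(lπx/L) dx = 0; diagonal moments ∫x·sin²(jπx/L) dx = L²/4, ∫x²·sin²(jπx/L) dx = L³·(1/6 − 1/(4j²π²)); cross terms ∫x·sin(jπx/L)·sin(lπx/L) dx = 0 for j + l even and −4jlL²/(π²(j² − l²)²) for j + l odd, ∫x²·sin(jπx/L)·sin(lπx/L) dx = (−1)^(j+l)·4jlL³/(π²(j² − l²)²); higher powers the same way via product-to-sum and parts.
State is unnormalized: ∫|Ψ|² dx = 5.8461, and ∫Ψ*·x⁴·Ψ dx = 909.69, so ⟨x⁴⟩ = 909.69 / 5.8461.
⟨x⁴⟩ = 155.61.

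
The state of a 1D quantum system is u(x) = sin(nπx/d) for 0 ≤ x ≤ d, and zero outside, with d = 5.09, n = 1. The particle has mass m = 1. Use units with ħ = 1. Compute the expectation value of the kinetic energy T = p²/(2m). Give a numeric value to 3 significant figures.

T = −(ħ²/2m) d²/dx², so ⟨T⟩ = −(ħ²/2m) ∫ u*·u'' dx / ∫|u|² dx; with m = 1.
d/dx sin(nπx/d) = (nπ/d)·cos(nπx/d) and d²/dx² sin(nπx/d) = −(nπ/d)²·sin(nπx/d); on 0 ≤ x ≤ d, ∫sin²(nπx/d) dx = d/2 and ∫sin(nπx/d)·cos(nπx/d) dx = 0.
State is unnormalized: ∫|u|² dx = 2.5450, and ∫u*·(−ħ²/2m · u'') dx = 0.48475, so ⟨T⟩ = 0.48475 / 2.5450.
⟨T⟩ = 0.19047.

0.190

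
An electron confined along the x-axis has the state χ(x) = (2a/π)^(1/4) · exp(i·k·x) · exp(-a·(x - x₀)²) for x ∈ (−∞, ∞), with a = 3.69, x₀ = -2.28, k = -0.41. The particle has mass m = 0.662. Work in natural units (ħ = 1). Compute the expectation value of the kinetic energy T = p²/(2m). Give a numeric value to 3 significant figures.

T = −(ħ²/2m) d²/dx², so ⟨T⟩ = −(ħ²/2m) ∫ χ*·χ'' dx; with m = 0.662.
Gaussian moments (u = x − x₀): ∫u^(2j)·e^(−2au²) du = (2j−1)!!/(4a)^j · √(π/(2a)), odd powers integrate to 0; here √(π/(2a)) = 0.65245. Derivatives: χ′ = (ik − 2au)·χ, χ″ = ((ik − 2au)² − 2a)·χ; the odd-in-u pieces drop out.
⟨T⟩ = 2.9140.

2.91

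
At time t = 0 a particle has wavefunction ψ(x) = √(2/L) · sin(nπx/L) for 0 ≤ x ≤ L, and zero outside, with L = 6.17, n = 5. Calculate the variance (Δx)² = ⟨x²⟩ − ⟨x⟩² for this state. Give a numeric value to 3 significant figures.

3.10

Compute ⟨x⟩ and ⟨x²⟩ separately, then (Δx)² = ⟨x²⟩ − ⟨x⟩².
With sin²θ = (1 − cos2θ)/2 on 0 ≤ x ≤ L: ∫sin²(nπx/L) dx = L/2, ∫x·sin²(nπx/L) dx = L²/4, ∫x²·sin²(nπx/L) dx = L³·(1/6 − 1/(4n²π²)); higher powers xᵏ the same way, integrating xᵏ·cos(2nπx/L) by parts.
⟨x⟩ = 3.0850 and ⟨x²⟩ = 12.612.
(Δx)² = 12.612 − (3.0850)² = 3.0953.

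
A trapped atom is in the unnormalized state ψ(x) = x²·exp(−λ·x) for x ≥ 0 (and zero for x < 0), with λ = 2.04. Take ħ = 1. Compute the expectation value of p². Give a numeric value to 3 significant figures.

1.39

p² ψ = −ħ² d²ψ/dx²; ⟨p²⟩ = −ħ² ∫ ψ*·ψ'' dx / ∫|ψ|² dx.
Differentiate x²·exp(−λ·x) with the product rule; every integrand then reduces to terms xʲ·e^(−2λx) on [0, ∞), with ∫₀^∞ xʲ·e^(−2λx) dx = j!/(2λ)^(j+1).
State is unnormalized: ∫|ψ|² dx = 0.021228, and ∫ψ*·(−ħ² ψ'') dx = 0.029448, so ⟨p²⟩ = 0.029448 / 0.021228.
⟨p²⟩ = 1.3872.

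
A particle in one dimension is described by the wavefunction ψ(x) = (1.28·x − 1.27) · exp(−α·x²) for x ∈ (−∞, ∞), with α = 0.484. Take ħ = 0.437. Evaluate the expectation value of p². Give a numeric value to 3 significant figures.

0.156

p² ψ = −ħ² d²ψ/dx²; ⟨p²⟩ = −ħ² ∫ ψ*·ψ'' dx / ∫|ψ|² dx.
Expand each integrand as polynomial × e^(−2αx²) and use ∫x^(2j)·e^(−2αx²) dx = (2j−1)!!/(4α)^j · √(π/(2α)), odd powers → 0; here √(π/(2α)) = 1.8015. Differentiate with the product rule, d/dx e^(−αx²) = −2αx·e^(−αx²).
State is unnormalized: ∫|ψ|² dx = 4.4302, and ∫ψ*·(−ħ² ψ'') dx = 0.69131, so ⟨p²⟩ = 0.69131 / 4.4302.
⟨p²⟩ = 0.15604.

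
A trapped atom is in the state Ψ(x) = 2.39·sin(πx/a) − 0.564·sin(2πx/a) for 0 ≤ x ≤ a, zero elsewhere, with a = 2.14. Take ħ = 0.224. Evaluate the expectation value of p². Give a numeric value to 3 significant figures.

0.125

p² Ψ = −ħ² d²Ψ/dx²; ⟨p²⟩ = −ħ² ∫ Ψ*·Ψ'' dx / ∫|Ψ|² dx.
d²/dx² sin(jπx/a) = −(jπ/a)²·sin(jπx/a); on 0 ≤ x ≤ a, ∫sin²(jπx/a) dx = a/2 and ∫sin(jπx/a)·sin(lπx/a) dx = 0 for j ≠ l, so only diagonal terms survive in ∫|Ψ|² and ∫Ψ·Ψ″; ∫Ψ·Ψ′ dx = [Ψ²/2] between the walls = 0.
State is unnormalized: ∫|Ψ|² dx = 6.4523, and ∫Ψ*·(−ħ² Ψ'') dx = 0.80814, so ⟨p²⟩ = 0.80814 / 6.4523.
⟨p²⟩ = 0.12525.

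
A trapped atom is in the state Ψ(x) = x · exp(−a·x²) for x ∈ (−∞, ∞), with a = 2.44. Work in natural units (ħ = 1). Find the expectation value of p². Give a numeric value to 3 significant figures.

p² Ψ = −ħ² d²Ψ/dx²; ⟨p²⟩ = −ħ² ∫ Ψ*·Ψ'' dx / ∫|Ψ|² dx.
Expand each integrand as polynomial × e^(−2ax²) and use ∫x^(2j)·e^(−2ax²) dx = (2j−1)!!/(4a)^j · √(π/(2a)), odd powers → 0; here √(π/(2a)) = 0.80235. Differentiate with the product rule, d/dx e^(−ax²) = −2ax·e^(−ax²).
State is unnormalized: ∫|Ψ|² dx = 0.082208, and ∫Ψ*·(−ħ² Ψ'') dx = 0.60176, so ⟨p²⟩ = 0.60176 / 0.082208.
⟨p²⟩ = 7.3200.

7.32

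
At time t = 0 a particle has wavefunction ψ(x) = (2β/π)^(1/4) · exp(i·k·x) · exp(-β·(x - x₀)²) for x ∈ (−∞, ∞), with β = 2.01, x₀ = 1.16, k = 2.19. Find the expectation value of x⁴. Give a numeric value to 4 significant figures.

⟨x⁴⟩ = ∫ x⁴·|ψ|² dx (integrals over the domain).
Gaussian moments (u = x − x₀): ∫u^(2j)·e^(−2βu²) du = (2j−1)!!/(4β)^j · √(π/(2β)), odd powers integrate to 0; here √(π/(2β)) = 0.88402.
⟨x⁴⟩ = 2.8612.

2.861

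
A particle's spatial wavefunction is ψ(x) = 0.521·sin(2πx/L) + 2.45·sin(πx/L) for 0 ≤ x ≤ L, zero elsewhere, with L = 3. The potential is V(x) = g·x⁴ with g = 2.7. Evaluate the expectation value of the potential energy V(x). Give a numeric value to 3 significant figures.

⟨V⟩ = ∫ V(x)·|ψ|² dx / ∫|ψ|² dx.
On 0 ≤ x ≤ L (j ≠ l): ∫sin²(jπx/L) dx = L/2, ∫sin(jπx/L)·sin(lπx/L) dx = 0; diagonal moments ∫x·sin²(jπx/L) dx = L²/4, ∫x²·sin²(jπx/L) dx = L³·(1/6 − 1/(4j²π²)); cross terms ∫x·sin(jπx/L)·sin(lπx/L) dx = 0 for j + l even and −4jlL²/(π²(j² − l²)²) for j + l odd, ∫x²·sin(jπx/L)·sin(lπx/L) dx = (−1)^(j+l)·4jlL³/(π²(j² − l²)²); higher powers the same way via product-to-sum and parts.
State is unnormalized: ∫|ψ|² dx = 9.4109, and ∫ψ*·V(x)·ψ dx = 142.36, so ⟨V⟩ = 142.36 / 9.4109.
⟨V⟩ = 15.127.

15.1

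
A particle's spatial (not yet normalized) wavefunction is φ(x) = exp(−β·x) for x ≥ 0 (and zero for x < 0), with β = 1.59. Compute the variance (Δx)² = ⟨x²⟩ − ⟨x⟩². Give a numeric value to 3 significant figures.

0.0989

Compute ⟨x⟩ and ⟨x²⟩ separately, then (Δx)² = ⟨x²⟩ − ⟨x⟩².
Every integrand reduces to terms xʲ·e^(−2βx) on [0, ∞); use ∫₀^∞ xʲ·e^(−2βx) dx = j!/(2β)^(j+1).
Normalization: ∫|φ|² dx = 0.31447.
⟨x⟩ = 0.31447 and ⟨x²⟩ = 0.19778.
(Δx)² = 0.19778 − (0.31447)² = 0.098888.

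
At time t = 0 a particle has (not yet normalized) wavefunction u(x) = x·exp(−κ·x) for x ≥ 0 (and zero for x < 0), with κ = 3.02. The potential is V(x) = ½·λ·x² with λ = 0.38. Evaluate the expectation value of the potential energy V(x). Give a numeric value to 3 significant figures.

0.0625

⟨V⟩ = ∫ V(x)·|u|² dx / ∫|u|² dx.
Every integrand reduces to terms xʲ·e^(−2κx) on [0, ∞); use ∫₀^∞ xʲ·e^(−2κx) dx = j!/(2κ)^(j+1).
State is unnormalized: ∫|u|² dx = 0.0090765, and ∫u*·V(x)·u dx = 0.00056726, so ⟨V⟩ = 0.00056726 / 0.0090765.
⟨V⟩ = 0.062497.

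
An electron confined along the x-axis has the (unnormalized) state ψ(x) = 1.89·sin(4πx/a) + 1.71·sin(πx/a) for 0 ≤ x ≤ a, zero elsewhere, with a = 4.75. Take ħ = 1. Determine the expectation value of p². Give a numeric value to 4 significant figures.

p² ψ = −ħ² d²ψ/dx²; ⟨p²⟩ = −ħ² ∫ ψ*·ψ'' dx / ∫|ψ|² dx.
d²/dx² sin(jπx/a) = −(jπ/a)²·sin(jπx/a); on 0 ≤ x ≤ a, ∫sin²(jπx/a) dx = a/2 and ∫sin(jπx/a)·sin(lπx/a) dx = 0 for j ≠ l, so only diagonal terms survive in ∫|ψ|² and ∫ψ·ψ″; ∫ψ·ψ′ dx = [ψ²/2] between the walls = 0.
State is unnormalized: ∫|ψ|² dx = 15.428, and ∫ψ*·(−ħ² ψ'') dx = 62.415, so ⟨p²⟩ = 62.415 / 15.428.
⟨p²⟩ = 4.0454.

4.045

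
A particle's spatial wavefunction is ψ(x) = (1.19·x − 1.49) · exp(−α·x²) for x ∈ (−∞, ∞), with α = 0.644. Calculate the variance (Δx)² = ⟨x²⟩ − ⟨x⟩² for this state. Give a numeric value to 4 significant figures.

Compute ⟨x⟩ and ⟨x²⟩ separately, then (Δx)² = ⟨x²⟩ − ⟨x⟩².
Expand each integrand as polynomial × e^(−2αx²) and use ∫x^(2j)·e^(−2αx²) dx = (2j−1)!!/(4α)^j · √(π/(2α)), odd powers → 0; here √(π/(2α)) = 1.5618.
Normalization: ∫|ψ|² dx = 4.3258.
⟨x⟩ = -0.49701 and ⟨x²⟩ = 0.54229.
(Δx)² = 0.54229 − (-0.49701)² = 0.29527.

0.2953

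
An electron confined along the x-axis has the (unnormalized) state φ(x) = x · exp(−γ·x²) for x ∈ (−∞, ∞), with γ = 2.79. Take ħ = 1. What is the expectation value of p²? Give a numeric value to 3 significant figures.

p² φ = −ħ² d²φ/dx²; ⟨p²⟩ = −ħ² ∫ φ*·φ'' dx / ∫|φ|² dx.
Expand each integrand as polynomial × e^(−2γx²) and use ∫x^(2j)·e^(−2γx²) dx = (2j−1)!!/(4γ)^j · √(π/(2γ)), odd powers → 0; here √(π/(2γ)) = 0.75034. Differentiate with the product rule, d/dx e^(−γx²) = −2γx·e^(−γx²).
State is unnormalized: ∫|φ|² dx = 0.067235, and ∫φ*·(−ħ² φ'') dx = 0.56275, so ⟨p²⟩ = 0.56275 / 0.067235.
⟨p²⟩ = 8.3700.

8.37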